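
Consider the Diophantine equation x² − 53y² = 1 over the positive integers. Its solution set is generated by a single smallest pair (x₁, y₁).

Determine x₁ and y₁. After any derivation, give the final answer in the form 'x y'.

[7; 3,1,1,3,14] for √53; ℓ=5 ⇒ convergent index 9
a_0=7:  p_0=7·1+0=7,  q_0=7·0+1=1
a_1=3:  p_1=3·7+1=22,  q_1=3·1+0=3
…
a_5=14:  p_5=14·182+51=2599,  q_5=14·25+7=357
…
a_8=1:  p_8=1·10578+7979=18557,  q_8=1·1453+1096=2549
a_9=3:  p_9=3·18557+10578=66249,  q_9=3·2549+1453=9100
(x₁, y₁) = (66249, 9100);  66249² − 53·9100² = 1 ✓

66249 9100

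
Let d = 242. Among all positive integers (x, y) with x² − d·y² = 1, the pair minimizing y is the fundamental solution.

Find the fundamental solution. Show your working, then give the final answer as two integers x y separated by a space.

19601 1260

√242 → a₀=15, period (1,1,3,1,14,1,3,1,1,30); ℓ=10 even so k=9
step 0: (15, 1)  from 15·(1,0) + (0,1)
step 1: (16, 1)  from 1·(15,1) + (1,0)
…
step 3: (109, 7)  from 3·(31,2) + (16,1)
step 4: (140, 9)  from 1·(109,7) + (31,2)
step 5: (2069, 133)  from 14·(140,9) + (109,7)
step 6: (2209, 142)  from 1·(2069,133) + (140,9)
step 7: (8696, 559)  from 3·(2209,142) + (2069,133)
step 8: (10905, 701)  from 1·(8696,559) + (2209,142)
step 9: (19601, 1260)  from 1·(10905,701) + (8696,559)
fundamental: x₁=19601, y₁=1260  (since 384199201 − 242·1587600 = 1)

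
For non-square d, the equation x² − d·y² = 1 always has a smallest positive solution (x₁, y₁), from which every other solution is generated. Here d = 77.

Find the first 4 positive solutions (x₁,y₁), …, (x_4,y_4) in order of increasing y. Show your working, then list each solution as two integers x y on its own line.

d=77: √d = [8; 1,3,2,3,1,16] (ℓ=6, even), read p_5/q_5
i=0: a=8 ⇒ p=8, q=1
i=1: a=1 ⇒ p=9, q=1
i=2: a=3 ⇒ p=35, q=4
…
i=4: a=3 ⇒ p=272, q=31
i=5: a=1 ⇒ p=351, q=40
→ (351, 40).  Check: 351²=123201, 77·40²=123200, difference 1.
k=2:  x_2 = 351·351+77·40·40 = 246401,  y_2 = 351·40+40·351 = 28080
k=3:  x_3 = 351·246401+77·40·28080 = 172973151,  y_3 = 351·28080+40·246401 = 19712120
k=4:  x_4 = 351·172973151+77·40·19712120 = 121426905601,  y_4 = 351·19712120+40·172973151 = 13837880160

351 40
246401 28080
172973151 19712120
121426905601 13837880160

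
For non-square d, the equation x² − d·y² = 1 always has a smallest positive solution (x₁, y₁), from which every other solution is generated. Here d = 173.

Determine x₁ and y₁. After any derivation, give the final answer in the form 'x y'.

2499849 190060

[13; 6,1,1,6,26] for √173; ℓ=5 ⇒ convergent index 9
k=0  a_k=13  p_k/q_k = 13/1
…
k=3  a_k=1  p_k/q_k = 171/13
k=4  a_k=6  p_k/q_k = 1118/85
…
k=8  a_k=1  p_k/q_k = 382343/29069
k=9  a_k=6  p_k/q_k = 2499849/190060
→ (2499849, 190060).  Check: 2499849²=6249245022801, 173·190060²=6249245022800, difference 1.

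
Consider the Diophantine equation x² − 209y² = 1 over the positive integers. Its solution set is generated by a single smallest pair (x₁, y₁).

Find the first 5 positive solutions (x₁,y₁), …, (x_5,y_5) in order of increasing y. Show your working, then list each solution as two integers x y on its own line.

√209 → a₀=14, period (2,5,3,2,3,5,2,28); ℓ=8 even so k=7
i=0: a=14 ⇒ p=14, q=1
i=1: a=2 ⇒ p=29, q=2
i=2: a=5 ⇒ p=159, q=11
i=3: a=3 ⇒ p=506, q=35
…
i=6: a=5 ⇒ p=21266, q=1471
i=7: a=2 ⇒ p=46551, q=3220
→ (46551, 3220).  Check: 46551²=2166995601, 209·3220²=2166995600, difference 1.
(x_2, y_2) = (46551·46551 + 209·3220·3220, 46551·3220 + 3220·46551) = (4333991201, 299788440)
(x_3, y_3) = (46551·4333991201 + 209·3220·299788440, 46551·299788440 + 3220·4333991201) = (403503248748951, 27910903337660)
(x_4, y_4) = (46551·403503248748951 + 209·3220·27910903337660, 46551·27910903337660 + 3220·403503248748951) = (37566959460690844801, 2598560922243032880)
(x_5, y_5) = (46551·37566959460690844801 + 209·3220·2598560922243032880, 46551·2598560922243032880 + 3220·37566959460690844801) = (3497559059305735783913751, 241931218954759943856100)

46551 3220
4333991201 299788440
403503248748951 27910903337660
37566959460690844801 2598560922243032880
3497559059305735783913751 241931218954759943856100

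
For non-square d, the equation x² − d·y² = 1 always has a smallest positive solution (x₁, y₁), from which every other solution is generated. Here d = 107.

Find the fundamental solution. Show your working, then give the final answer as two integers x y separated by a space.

962 93

√107 → a₀=10, period (2,1,9,1,2,20); ℓ=6 even so k=5
step 0: (10, 1)  from 10·(1,0) + (0,1)
…
step 4: (331, 32)  from 1·(300,29) + (31,3)
step 5: (962, 93)  from 2·(331,32) + (300,29)
fundamental: x₁=962, y₁=93  (since 925444 − 107·8649 = 1)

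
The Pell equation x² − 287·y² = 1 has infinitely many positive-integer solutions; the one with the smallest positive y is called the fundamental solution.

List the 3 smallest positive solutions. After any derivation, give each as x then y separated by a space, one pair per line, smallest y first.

288 17
165887 9792
95550624 5640175

√287 → a₀=16, period (1,15,1,32); ℓ=4 even so k=3
k=0  a_k=16  p_k/q_k = 16/1
…
k=2  a_k=15  p_k/q_k = 271/16
k=3  a_k=1  p_k/q_k = 288/17
fundamental: x₁=288, y₁=17  (since 82944 − 287·289 = 1)
k=2:  x_2 = 288·288+287·17·17 = 165887,  y_2 = 288·17+17·288 = 9792
k=3:  x_3 = 288·165887+287·17·9792 = 95550624,  y_3 = 288·9792+17·165887 = 5640175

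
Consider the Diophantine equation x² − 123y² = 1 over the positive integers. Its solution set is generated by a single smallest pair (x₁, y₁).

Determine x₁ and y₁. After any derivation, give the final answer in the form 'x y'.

d=123: √d = [11; 11,22] (ℓ=2, even), read p_1/q_1
i=0: a=11 ⇒ p=11, q=1
i=1: a=11 ⇒ p=122, q=11
(x₁, y₁) = (122, 11);  122² − 123·11² = 1 ✓

122 11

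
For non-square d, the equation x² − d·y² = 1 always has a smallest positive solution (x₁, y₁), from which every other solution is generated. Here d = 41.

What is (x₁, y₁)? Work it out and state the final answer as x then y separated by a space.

√41 = [6; 2,2,12, …], period ℓ=3 (odd) → k=5
step 0: (6, 1)  from 6·(1,0) + (0,1)
…
step 3: (397, 62)  from 12·(32,5) + (13,2)
step 4: (826, 129)  from 2·(397,62) + (32,5)
step 5: (2049, 320)  from 2·(826,129) + (397,62)
→ (2049, 320).  Check: 2049²=4198401, 41·320²=4198400, difference 1.

2049 320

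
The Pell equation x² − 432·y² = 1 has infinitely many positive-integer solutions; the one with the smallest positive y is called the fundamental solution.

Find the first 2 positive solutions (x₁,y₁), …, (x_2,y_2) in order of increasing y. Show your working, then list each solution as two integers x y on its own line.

1351 65
3650401 175630

√432 → a₀=20, period (1,3,1,1,1,3,1,40); ℓ=8 even so k=7
a_0=20:  p_0=20·1+0=20,  q_0=20·0+1=1
…
a_2=3:  p_2=3·21+20=83,  q_2=3·1+1=4
a_3=1:  p_3=1·83+21=104,  q_3=1·4+1=5
a_4=1:  p_4=1·104+83=187,  q_4=1·5+4=9
a_5=1:  p_5=1·187+104=291,  q_5=1·9+5=14
a_6=3:  p_6=3·291+187=1060,  q_6=3·14+9=51
a_7=1:  p_7=1·1060+291=1351,  q_7=1·51+14=65
fundamental: x₁=1351, y₁=65  (since 1825201 − 432·4225 = 1)
n=2: (1351,65)∘(1351,65) = (1351·1351+432·65·65, 1351·65+65·1351) = (3650401,175630)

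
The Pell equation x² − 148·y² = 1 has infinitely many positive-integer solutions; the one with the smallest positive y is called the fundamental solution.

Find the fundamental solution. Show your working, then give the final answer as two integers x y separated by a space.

√148 → a₀=12, period (6,24); ℓ=2 even so k=1
a_0=12:  p_0=12·1+0=12,  q_0=12·0+1=1
a_1=6:  p_1=6·12+1=73,  q_1=6·1+0=6
fundamental: x₁=73, y₁=6  (since 5329 − 148·36 = 1)

73 6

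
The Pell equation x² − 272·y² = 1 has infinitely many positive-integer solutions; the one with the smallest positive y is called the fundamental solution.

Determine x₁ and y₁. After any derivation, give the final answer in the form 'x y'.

33 2

√272 = [16; 2,32, …], period ℓ=2 (even) → k=1
i=0: a=16 ⇒ p=16, q=1
i=1: a=2 ⇒ p=33, q=2
→ (33, 2).  Check: 33²=1089, 272·2²=1088, difference 1.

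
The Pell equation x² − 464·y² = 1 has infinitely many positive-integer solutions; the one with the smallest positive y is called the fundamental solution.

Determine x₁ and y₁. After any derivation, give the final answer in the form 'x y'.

9801 455

√464 → a₀=21, period (1,1,5,1,1,1,5,1,1,42); ℓ=10 even so k=9
k=0  a_k=21  p_k/q_k = 21/1
k=1  a_k=1  p_k/q_k = 22/1
k=2  a_k=1  p_k/q_k = 43/2
…
k=4  a_k=1  p_k/q_k = 280/13
…
k=6  a_k=1  p_k/q_k = 797/37
k=7  a_k=5  p_k/q_k = 4502/209
k=8  a_k=1  p_k/q_k = 5299/246
k=9  a_k=1  p_k/q_k = 9801/455
→ (9801, 455).  Check: 9801²=96059601, 464·455²=96059600, difference 1.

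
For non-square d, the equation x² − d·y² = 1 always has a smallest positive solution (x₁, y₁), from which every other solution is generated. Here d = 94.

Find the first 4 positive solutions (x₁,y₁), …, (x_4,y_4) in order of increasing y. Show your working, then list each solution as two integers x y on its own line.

2143295 221064
9187426914049 947610731760
39382732335491159615 4062018686654877336
168817626601983862467148801 17412208682026983028992480

[9; 1,2,3,1,1,…,2,1,18] for √94; ℓ=16 ⇒ convergent index 15
step 0: (9, 1)  from 9·(1,0) + (0,1)
step 1: (10, 1)  from 1·(9,1) + (1,0)
…
step 3: (97, 10)  from 3·(29,3) + (10,1)
…
step 5: (223, 23)  from 1·(126,13) + (97,10)
…
step 8: (12953, 1336)  from 8·(1464,151) + (1241,128)
…
step 13: (652934, 67345)  from 3·(184493,19029) + (99455,10258)
step 14: (1490361, 153719)  from 2·(652934,67345) + (184493,19029)
step 15: (2143295, 221064)  from 1·(1490361,153719) + (652934,67345)
(x₁, y₁) = (2143295, 221064);  2143295² − 94·221064² = 1 ✓
(2143295+221064√94)^2 = 9187426914049 + 947610731760√94
(2143295+221064√94)^3 = 39382732335491159615 + 4062018686654877336√94
(2143295+221064√94)^4 = 168817626601983862467148801 + 17412208682026983028992480√94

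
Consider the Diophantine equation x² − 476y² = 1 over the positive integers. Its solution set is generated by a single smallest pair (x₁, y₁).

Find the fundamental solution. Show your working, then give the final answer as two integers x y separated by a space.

28799 1320

√476 → a₀=21, period (1,4,2,10,2,4,1,42); ℓ=8 even so k=7
step 0: (21, 1)  from 21·(1,0) + (0,1)
step 1: (22, 1)  from 1·(21,1) + (1,0)
…
step 5: (5258, 241)  from 2·(2509,115) + (240,11)
step 6: (23541, 1079)  from 4·(5258,241) + (2509,115)
step 7: (28799, 1320)  from 1·(23541,1079) + (5258,241)
(x₁, y₁) = (28799, 1320);  28799² − 476·1320² = 1 ✓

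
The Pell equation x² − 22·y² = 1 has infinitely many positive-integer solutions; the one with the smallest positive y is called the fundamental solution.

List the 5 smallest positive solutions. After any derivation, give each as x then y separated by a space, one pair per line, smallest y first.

197 42
77617 16548
30580901 6519870
12048797377 2568812232
4747195585637 1012105499538

√22 → a₀=4, period (1,2,4,2,1,8); ℓ=6 even so k=5
i=0: a=4 ⇒ p=4, q=1
…
i=4: a=2 ⇒ p=136, q=29
i=5: a=1 ⇒ p=197, q=42
(x₁, y₁) = (197, 42);  197² − 22·42² = 1 ✓
n=2: (197,42)∘(197,42) = (197·197+22·42·42, 197·42+42·197) = (77617,16548)
n=3: (77617,16548)∘(197,42) = (197·77617+22·42·16548, 197·16548+42·77617) = (30580901,6519870)
n=4: (30580901,6519870)∘(197,42) = (197·30580901+22·42·6519870, 197·6519870+42·30580901) = (12048797377,2568812232)
n=5: (12048797377,2568812232)∘(197,42) = (197·12048797377+22·42·2568812232, 197·2568812232+42·12048797377) = (4747195585637,1012105499538)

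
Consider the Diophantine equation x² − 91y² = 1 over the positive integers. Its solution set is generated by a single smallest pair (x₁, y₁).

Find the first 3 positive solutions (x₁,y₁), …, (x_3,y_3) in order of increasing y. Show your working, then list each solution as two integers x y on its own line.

1574 165
4954951 519420
15598184174 1635133995

[9; 1,1,5,1,5,1,1,18] for √91; ℓ=8 ⇒ convergent index 7
a_0=9:  p_0=9·1+0=9,  q_0=9·0+1=1
…
a_2=1:  p_2=1·10+9=19,  q_2=1·1+1=2
…
a_5=5:  p_5=5·124+105=725,  q_5=5·13+11=76
a_6=1:  p_6=1·725+124=849,  q_6=1·76+13=89
a_7=1:  p_7=1·849+725=1574,  q_7=1·89+76=165
fundamental: x₁=1574, y₁=165  (since 2477476 − 91·27225 = 1)
(1574+165√91)^2 = 4954951 + 519420√91
(1574+165√91)^3 = 15598184174 + 1635133995√91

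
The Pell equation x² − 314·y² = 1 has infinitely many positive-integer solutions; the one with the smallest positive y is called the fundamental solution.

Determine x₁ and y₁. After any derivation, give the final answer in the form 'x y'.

[17; 1,2,1,1,2,1,34] for √314; ℓ=7 ⇒ convergent index 13
step 0: (17, 1)  from 17·(1,0) + (0,1)
…
step 2: (53, 3)  from 2·(18,1) + (17,1)
step 3: (71, 4)  from 1·(53,3) + (18,1)
…
step 5: (319, 18)  from 2·(124,7) + (71,4)
step 6: (443, 25)  from 1·(319,18) + (124,7)
…
step 8: (15824, 893)  from 1·(15381,868) + (443,25)
…
step 10: (62853, 3547)  from 1·(47029,2654) + (15824,893)
…
step 12: (282617, 15949)  from 2·(109882,6201) + (62853,3547)
step 13: (392499, 22150)  from 1·(282617,15949) + (109882,6201)
fundamental: x₁=392499, y₁=22150  (since 154055465001 − 314·490622500 = 1)

392499 22150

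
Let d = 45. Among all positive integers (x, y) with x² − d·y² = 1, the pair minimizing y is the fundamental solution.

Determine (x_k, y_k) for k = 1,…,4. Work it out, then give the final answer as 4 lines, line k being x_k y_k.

d=45: √d = [6; 1,2,2,2,1,12] (ℓ=6, even), read p_5/q_5
a_0=6:  p_0=6·1+0=6,  q_0=6·0+1=1
a_1=1:  p_1=1·6+1=7,  q_1=1·1+0=1
a_2=2:  p_2=2·7+6=20,  q_2=2·1+1=3
a_3=2:  p_3=2·20+7=47,  q_3=2·3+1=7
a_4=2:  p_4=2·47+20=114,  q_4=2·7+3=17
a_5=1:  p_5=1·114+47=161,  q_5=1·17+7=24
fundamental: x₁=161, y₁=24  (since 25921 − 45·576 = 1)
n=2: (161,24)∘(161,24) = (161·161+45·24·24, 161·24+24·161) = (51841,7728)
n=3: (51841,7728)∘(161,24) = (161·51841+45·24·7728, 161·7728+24·51841) = (16692641,2488392)
n=4: (16692641,2488392)∘(161,24) = (161·16692641+45·24·2488392, 161·2488392+24·16692641) = (5374978561,801254496)

161 24
51841 7728
16692641 2488392
5374978561 801254496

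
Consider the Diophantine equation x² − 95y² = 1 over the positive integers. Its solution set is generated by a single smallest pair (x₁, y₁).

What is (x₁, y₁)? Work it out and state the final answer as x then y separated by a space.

39 4

d=95: √d = [9; 1,2,1,18] (ℓ=4, even), read p_3/q_3
a_0=9:  p_0=9·1+0=9,  q_0=9·0+1=1
a_1=1:  p_1=1·9+1=10,  q_1=1·1+0=1
a_2=2:  p_2=2·10+9=29,  q_2=2·1+1=3
a_3=1:  p_3=1·29+10=39,  q_3=1·3+1=4
fundamental: x₁=39, y₁=4  (since 1521 − 95·16 = 1)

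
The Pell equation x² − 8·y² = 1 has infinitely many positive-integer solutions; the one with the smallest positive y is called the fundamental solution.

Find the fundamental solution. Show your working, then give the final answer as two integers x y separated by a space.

[2; 1,4] for √8; ℓ=2 ⇒ convergent index 1
k=0  a_k=2  p_k/q_k = 2/1
k=1  a_k=1  p_k/q_k = 3/1
fundamental: x₁=3, y₁=1  (since 9 − 8·1 = 1)

3 1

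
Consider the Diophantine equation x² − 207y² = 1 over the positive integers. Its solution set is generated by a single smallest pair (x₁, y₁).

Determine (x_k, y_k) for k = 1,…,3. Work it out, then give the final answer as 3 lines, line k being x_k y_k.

1151 80
2649601 184160
6099380351 423936240

√207 → a₀=14, period (2,1,1,2,1,1,2,28); ℓ=8 even so k=7
k=0  a_k=14  p_k/q_k = 14/1
…
k=2  a_k=1  p_k/q_k = 43/3
…
k=6  a_k=1  p_k/q_k = 446/31
k=7  a_k=2  p_k/q_k = 1151/80
→ (1151, 80).  Check: 1151²=1324801, 207·80²=1324800, difference 1.
k=2:  x_2 = 1151·1151+207·80·80 = 2649601,  y_2 = 1151·80+80·1151 = 184160
k=3:  x_3 = 1151·2649601+207·80·184160 = 6099380351,  y_3 = 1151·184160+80·2649601 = 423936240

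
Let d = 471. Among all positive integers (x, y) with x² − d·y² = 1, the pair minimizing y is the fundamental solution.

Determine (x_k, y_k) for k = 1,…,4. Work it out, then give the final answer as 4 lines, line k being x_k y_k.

7838695 361188
122890278606049 5662485139320
1926598824915678693415 88772987898323613612
30204041151744689101078780801 1391728752747293974319493360

[21; 1,2,2,1,3,…,2,1,42] for √471; ℓ=14 ⇒ convergent index 13
a_0=21:  p_0=21·1+0=21,  q_0=21·0+1=1
…
a_5=3:  p_5=3·217+152=803,  q_5=3·10+7=37
…
a_12=2:  p_12=2·2331742+843469=5506953,  q_12=2·107441+38865=253747
a_13=1:  p_13=1·5506953+2331742=7838695,  q_13=1·253747+107441=361188
(x₁, y₁) = (7838695, 361188);  7838695² − 471·361188² = 1 ✓
(x_2, y_2) = (7838695·7838695 + 471·361188·361188, 7838695·361188 + 361188·7838695) = (122890278606049, 5662485139320)
(x_3, y_3) = (7838695·122890278606049 + 471·361188·5662485139320, 7838695·5662485139320 + 361188·122890278606049) = (1926598824915678693415, 88772987898323613612)
(x_4, y_4) = (7838695·1926598824915678693415 + 471·361188·88772987898323613612, 7838695·88772987898323613612 + 361188·1926598824915678693415) = (30204041151744689101078780801, 1391728752747293974319493360)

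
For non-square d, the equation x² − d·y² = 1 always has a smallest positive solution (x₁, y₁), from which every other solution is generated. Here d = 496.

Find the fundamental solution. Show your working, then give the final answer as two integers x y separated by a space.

[22; 3,1,2,4,1,…,1,3,44] for √496; ℓ=16 ⇒ convergent index 15
step 0: (22, 1)  from 22·(1,0) + (0,1)
step 1: (67, 3)  from 3·(22,1) + (1,0)
…
step 3: (245, 11)  from 2·(89,4) + (67,3)
…
step 6: (2383, 107)  from 1·(1314,59) + (1069,48)
…
step 9: (35166, 1579)  from 2·(14543,653) + (6080,273)
…
step 11: (84875, 3811)  from 1·(49709,2232) + (35166,1579)
…
step 14: (1252502, 56239)  from 1·(863293,38763) + (389209,17476)
step 15: (4620799, 207480)  from 3·(1252502,56239) + (863293,38763)
→ (4620799, 207480).  Check: 4620799²=21351783398401, 496·207480²=21351783398400, difference 1.

4620799 207480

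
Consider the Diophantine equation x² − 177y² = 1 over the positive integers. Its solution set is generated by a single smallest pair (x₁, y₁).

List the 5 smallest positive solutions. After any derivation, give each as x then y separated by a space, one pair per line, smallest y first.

62423 4692
7793261857 585777432
972957569736599 73131969270780
121469860743542176897 9130233834994022448
15165026233415309047146263 1139873173290531757272228

√177 = [13; 3,3,2,8,2,3,3,26, …], period ℓ=8 (even) → k=7
step 0: (13, 1)  from 13·(1,0) + (0,1)
…
step 3: (306, 23)  from 2·(133,10) + (40,3)
step 4: (2581, 194)  from 8·(306,23) + (133,10)
step 5: (5468, 411)  from 2·(2581,194) + (306,23)
step 6: (18985, 1427)  from 3·(5468,411) + (2581,194)
step 7: (62423, 4692)  from 3·(18985,1427) + (5468,411)
(x₁, y₁) = (62423, 4692);  62423² − 177·4692² = 1 ✓
(62423+4692√177)^2 = 7793261857 + 585777432√177
(62423+4692√177)^3 = 972957569736599 + 73131969270780√177
(62423+4692√177)^4 = 121469860743542176897 + 9130233834994022448√177
(62423+4692√177)^5 = 15165026233415309047146263 + 1139873173290531757272228√177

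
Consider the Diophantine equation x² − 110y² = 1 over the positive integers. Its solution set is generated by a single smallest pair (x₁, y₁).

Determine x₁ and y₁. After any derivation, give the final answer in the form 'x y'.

[10; 2,20] for √110; ℓ=2 ⇒ convergent index 1
a_0=10:  p_0=10·1+0=10,  q_0=10·0+1=1
a_1=2:  p_1=2·10+1=21,  q_1=2·1+0=2
fundamental: x₁=21, y₁=2  (since 441 − 110·4 = 1)

21 2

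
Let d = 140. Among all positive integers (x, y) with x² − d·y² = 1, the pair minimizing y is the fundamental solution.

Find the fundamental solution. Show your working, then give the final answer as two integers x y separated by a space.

√140 = [11; 1,4,1,22, …], period ℓ=4 (even) → k=3
i=0: a=11 ⇒ p=11, q=1
…
i=2: a=4 ⇒ p=59, q=5
i=3: a=1 ⇒ p=71, q=6
→ (71, 6).  Check: 71²=5041, 140·6²=5040, difference 1.

71 6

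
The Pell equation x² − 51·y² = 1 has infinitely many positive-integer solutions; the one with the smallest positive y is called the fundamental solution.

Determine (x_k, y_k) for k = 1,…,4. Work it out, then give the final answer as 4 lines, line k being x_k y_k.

50 7
4999 700
499850 69993
49980001 6998600

√51 → a₀=7, period (7,14); ℓ=2 even so k=1
i=0: a=7 ⇒ p=7, q=1
i=1: a=7 ⇒ p=50, q=7
(x₁, y₁) = (50, 7);  50² − 51·7² = 1 ✓
k=2:  x_2 = 50·50+51·7·7 = 4999,  y_2 = 50·7+7·50 = 700
k=3:  x_3 = 50·4999+51·7·700 = 499850,  y_3 = 50·700+7·4999 = 69993
k=4:  x_4 = 50·499850+51·7·69993 = 49980001,  y_4 = 50·69993+7·499850 = 6998600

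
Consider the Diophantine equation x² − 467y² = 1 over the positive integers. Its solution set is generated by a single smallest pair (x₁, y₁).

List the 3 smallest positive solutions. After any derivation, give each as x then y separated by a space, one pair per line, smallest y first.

1625626 75225
5285319783751 244575431700
17183906517558380626 795176361465413175

√467 → a₀=21, period (1,1,1,1,3,…,1,1,42); ℓ=14 even so k=13
k=0  a_k=21  p_k/q_k = 21/1
…
k=4  a_k=1  p_k/q_k = 108/5
…
k=6  a_k=3  p_k/q_k = 1275/59
…
k=9  a_k=3  p_k/q_k = 275465/12747
k=10  a_k=1  p_k/q_k = 358232/16577
k=11  a_k=1  p_k/q_k = 633697/29324
k=12  a_k=1  p_k/q_k = 991929/45901
k=13  a_k=1  p_k/q_k = 1625626/75225
fundamental: x₁=1625626, y₁=75225  (since 2642659891876 − 467·5658800625 = 1)
(1625626+75225√467)^2 = 5285319783751 + 244575431700√467
(1625626+75225√467)^3 = 17183906517558380626 + 795176361465413175√467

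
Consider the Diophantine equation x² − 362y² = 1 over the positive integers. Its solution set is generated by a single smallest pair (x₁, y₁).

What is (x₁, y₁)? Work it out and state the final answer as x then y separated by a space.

[19; 38] for √362; ℓ=1 ⇒ convergent index 1
step 0: (19, 1)  from 19·(1,0) + (0,1)
step 1: (723, 38)  from 38·(19,1) + (1,0)
fundamental: x₁=723, y₁=38  (since 522729 − 362·1444 = 1)

723 38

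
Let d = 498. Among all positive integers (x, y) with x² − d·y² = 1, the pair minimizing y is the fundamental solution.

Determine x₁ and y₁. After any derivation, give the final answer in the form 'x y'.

179777 8056

d=498: √d = [22; 3,6,22,6,3,44] (ℓ=6, even), read p_5/q_5
i=0: a=22 ⇒ p=22, q=1
i=1: a=3 ⇒ p=67, q=3
i=2: a=6 ⇒ p=424, q=19
i=3: a=22 ⇒ p=9395, q=421
i=4: a=6 ⇒ p=56794, q=2545
i=5: a=3 ⇒ p=179777, q=8056
(x₁, y₁) = (179777, 8056);  179777² − 498·8056² = 1 ✓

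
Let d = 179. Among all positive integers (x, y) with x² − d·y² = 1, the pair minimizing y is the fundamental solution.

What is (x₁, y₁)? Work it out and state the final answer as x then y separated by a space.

4190210 313191

√179 → a₀=13, period (2,1,1,1,3,…,1,2,26); ℓ=14 even so k=13
step 0: (13, 1)  from 13·(1,0) + (0,1)
…
step 5: (388, 29)  from 3·(107,8) + (67,5)
step 6: (2047, 153)  from 5·(388,29) + (107,8)
step 7: (26999, 2018)  from 13·(2047,153) + (388,29)
…
step 12: (1588459, 118727)  from 1·(1013292,75737) + (575167,42990)
step 13: (4190210, 313191)  from 2·(1588459,118727) + (1013292,75737)
(x₁, y₁) = (4190210, 313191);  4190210² − 179·313191² = 1 ✓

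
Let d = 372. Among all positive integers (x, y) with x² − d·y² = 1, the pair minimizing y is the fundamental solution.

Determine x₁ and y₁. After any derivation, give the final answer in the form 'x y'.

12151 630

√372 → a₀=19, period (3,2,12,2,3,38); ℓ=6 even so k=5
a_0=19:  p_0=19·1+0=19,  q_0=19·0+1=1
a_1=3:  p_1=3·19+1=58,  q_1=3·1+0=3
…
a_4=2:  p_4=2·1678+135=3491,  q_4=2·87+7=181
a_5=3:  p_5=3·3491+1678=12151,  q_5=3·181+87=630
→ (12151, 630).  Check: 12151²=147646801, 372·630²=147646800, difference 1.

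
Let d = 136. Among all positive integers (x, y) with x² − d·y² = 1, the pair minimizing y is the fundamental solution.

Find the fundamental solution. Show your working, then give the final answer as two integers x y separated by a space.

√136 → a₀=11, period (1,1,1,22); ℓ=4 even so k=3
step 0: (11, 1)  from 11·(1,0) + (0,1)
…
step 2: (23, 2)  from 1·(12,1) + (11,1)
step 3: (35, 3)  from 1·(23,2) + (12,1)
(x₁, y₁) = (35, 3);  35² − 136·3² = 1 ✓

35 3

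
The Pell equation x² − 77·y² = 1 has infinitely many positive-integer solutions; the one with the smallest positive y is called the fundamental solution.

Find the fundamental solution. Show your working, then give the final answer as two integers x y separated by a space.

351 40

[8; 1,3,2,3,1,16] for √77; ℓ=6 ⇒ convergent index 5
k=0  a_k=8  p_k/q_k = 8/1
k=1  a_k=1  p_k/q_k = 9/1
…
k=4  a_k=3  p_k/q_k = 272/31
k=5  a_k=1  p_k/q_k = 351/40
fundamental: x₁=351, y₁=40  (since 123201 − 77·1600 = 1)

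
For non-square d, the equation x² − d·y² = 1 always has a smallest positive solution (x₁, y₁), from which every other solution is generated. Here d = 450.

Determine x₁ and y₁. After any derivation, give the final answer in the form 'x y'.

19601 924

√450 = [21; 4,1,2,4,2,1,4,42, …], period ℓ=8 (even) → k=7
i=0: a=21 ⇒ p=21, q=1
…
i=4: a=4 ⇒ p=1294, q=61
…
i=6: a=1 ⇒ p=4179, q=197
i=7: a=4 ⇒ p=19601, q=924
→ (19601, 924).  Check: 19601²=384199201, 450·924²=384199200, difference 1.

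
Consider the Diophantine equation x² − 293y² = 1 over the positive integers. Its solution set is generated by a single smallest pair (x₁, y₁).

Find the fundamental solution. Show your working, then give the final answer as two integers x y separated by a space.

12320649 719780

√293 → a₀=17, period (8,1,1,8,34); ℓ=5 odd so k=9
i=0: a=17 ⇒ p=17, q=1
…
i=8: a=1 ⇒ p=1444507, q=84389
i=9: a=8 ⇒ p=12320649, q=719780
fundamental: x₁=12320649, y₁=719780  (since 151798391781201 − 293·518083248400 = 1)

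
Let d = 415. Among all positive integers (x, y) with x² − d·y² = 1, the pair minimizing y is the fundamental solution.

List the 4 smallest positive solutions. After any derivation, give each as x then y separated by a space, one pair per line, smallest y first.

√415 → a₀=20, period (2,1,2,4,6,…,1,2,40); ℓ=16 even so k=15
k=0  a_k=20  p_k/q_k = 20/1
k=1  a_k=2  p_k/q_k = 41/2
k=2  a_k=1  p_k/q_k = 61/3
k=3  a_k=2  p_k/q_k = 163/8
…
k=5  a_k=6  p_k/q_k = 4441/218
…
k=8  a_k=3  p_k/q_k = 33939/1666
k=9  a_k=1  p_k/q_k = 43534/2137
…
k=11  a_k=6  p_k/q_k = 508372/24955
k=12  a_k=4  p_k/q_k = 2110961/103623
k=13  a_k=2  p_k/q_k = 4730294/232201
k=14  a_k=1  p_k/q_k = 6841255/335824
k=15  a_k=2  p_k/q_k = 18412804/903849
(x₁, y₁) = (18412804, 903849);  18412804² − 415·903849² = 1 ✓
(x_2, y_2) = (18412804·18412804 + 415·903849·903849, 18412804·903849 + 903849·18412804) = (678062702284831, 33284788965192)
(x_3, y_3) = (18412804·678062702284831 + 415·903849·33284788965192, 18412804·33284788965192 + 903849·678062702284831) = (24970071273761872339444, 1225732590794885332887)
(x_4, y_4) = (18412804·24970071273761872339444 + 415·903849·1225732590794885332887, 18412804·1225732590794885332887 + 903849·24970071273761872339444) = (919538056459614718055705397121, 45138347901436822389057205104)

18412804 903849
678062702284831 33284788965192
24970071273761872339444 1225732590794885332887
919538056459614718055705397121 45138347901436822389057205104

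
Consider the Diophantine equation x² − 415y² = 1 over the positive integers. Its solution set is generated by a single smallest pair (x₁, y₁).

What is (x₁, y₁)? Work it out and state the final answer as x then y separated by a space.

18412804 903849

√415 = [20; 2,1,2,4,6,…,1,2,40, …], period ℓ=16 (even) → k=15
a_0=20:  p_0=20·1+0=20,  q_0=20·0+1=1
…
a_3=2:  p_3=2·61+41=163,  q_3=2·3+2=8
a_4=4:  p_4=4·163+61=713,  q_4=4·8+3=35
a_5=6:  p_5=6·713+163=4441,  q_5=6·35+8=218
…
a_8=3:  p_8=3·9595+5154=33939,  q_8=3·471+253=1666
a_9=1:  p_9=1·33939+9595=43534,  q_9=1·1666+471=2137
…
a_11=6:  p_11=6·77473+43534=508372,  q_11=6·3803+2137=24955
…
a_13=2:  p_13=2·2110961+508372=4730294,  q_13=2·103623+24955=232201
a_14=1:  p_14=1·4730294+2110961=6841255,  q_14=1·232201+103623=335824
a_15=2:  p_15=2·6841255+4730294=18412804,  q_15=2·335824+232201=903849
(x₁, y₁) = (18412804, 903849);  18412804² − 415·903849² = 1 ✓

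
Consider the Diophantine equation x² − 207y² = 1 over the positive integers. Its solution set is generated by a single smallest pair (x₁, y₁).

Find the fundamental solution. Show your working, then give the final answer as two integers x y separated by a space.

1151 80

√207 → a₀=14, period (2,1,1,2,1,1,2,28); ℓ=8 even so k=7
step 0: (14, 1)  from 14·(1,0) + (0,1)
…
step 6: (446, 31)  from 1·(259,18) + (187,13)
step 7: (1151, 80)  from 2·(446,31) + (259,18)
fundamental: x₁=1151, y₁=80  (since 1324801 − 207·6400 = 1)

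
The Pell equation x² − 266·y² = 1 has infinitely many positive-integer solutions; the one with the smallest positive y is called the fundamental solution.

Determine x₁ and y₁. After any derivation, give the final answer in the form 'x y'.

685 42

√266 → a₀=16, period (3,4,3,32); ℓ=4 even so k=3
i=0: a=16 ⇒ p=16, q=1
…
i=2: a=4 ⇒ p=212, q=13
i=3: a=3 ⇒ p=685, q=42
(x₁, y₁) = (685, 42);  685² − 266·42² = 1 ✓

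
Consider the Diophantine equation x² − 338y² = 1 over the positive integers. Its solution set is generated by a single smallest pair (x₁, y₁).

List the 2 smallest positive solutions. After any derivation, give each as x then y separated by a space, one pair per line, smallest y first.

d=338: √d = [18; 2,1,1,2,36] (ℓ=5, odd), read p_9/q_9
k=0  a_k=18  p_k/q_k = 18/1
k=1  a_k=2  p_k/q_k = 37/2
k=2  a_k=1  p_k/q_k = 55/3
k=3  a_k=1  p_k/q_k = 92/5
…
k=5  a_k=36  p_k/q_k = 8696/473
k=6  a_k=2  p_k/q_k = 17631/959
k=7  a_k=1  p_k/q_k = 26327/1432
k=8  a_k=1  p_k/q_k = 43958/2391
k=9  a_k=2  p_k/q_k = 114243/6214
fundamental: x₁=114243, y₁=6214  (since 13051463049 − 338·38613796 = 1)
k=2:  x_2 = 114243·114243+338·6214·6214 = 26102926097,  y_2 = 114243·6214+6214·114243 = 1419812004

114243 6214
26102926097 1419812004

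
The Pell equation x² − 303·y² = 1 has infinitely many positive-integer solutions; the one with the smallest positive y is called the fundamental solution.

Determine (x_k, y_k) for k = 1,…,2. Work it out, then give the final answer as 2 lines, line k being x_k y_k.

d=303: √d = [17; 2,2,5,2,2,34] (ℓ=6, even), read p_5/q_5
step 0: (17, 1)  from 17·(1,0) + (0,1)
step 1: (35, 2)  from 2·(17,1) + (1,0)
…
step 3: (470, 27)  from 5·(87,5) + (35,2)
step 4: (1027, 59)  from 2·(470,27) + (87,5)
step 5: (2524, 145)  from 2·(1027,59) + (470,27)
fundamental: x₁=2524, y₁=145  (since 6370576 − 303·21025 = 1)
n=2: (2524,145)∘(2524,145) = (2524·2524+303·145·145, 2524·145+145·2524) = (12741151,731960)

2524 145
12741151 731960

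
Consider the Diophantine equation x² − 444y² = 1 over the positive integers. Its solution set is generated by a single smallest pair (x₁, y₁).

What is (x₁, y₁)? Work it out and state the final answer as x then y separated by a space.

295 14

[21; 14,42] for √444; ℓ=2 ⇒ convergent index 1
a_0=21:  p_0=21·1+0=21,  q_0=21·0+1=1
a_1=14:  p_1=14·21+1=295,  q_1=14·1+0=14
(x₁, y₁) = (295, 14);  295² − 444·14² = 1 ✓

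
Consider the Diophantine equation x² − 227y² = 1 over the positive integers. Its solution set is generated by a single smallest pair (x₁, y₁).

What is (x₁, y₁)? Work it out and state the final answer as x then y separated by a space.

226 15

d=227: √d = [15; 15,30] (ℓ=2, even), read p_1/q_1
a_0=15:  p_0=15·1+0=15,  q_0=15·0+1=1
a_1=15:  p_1=15·15+1=226,  q_1=15·1+0=15
fundamental: x₁=226, y₁=15  (since 51076 − 227·225 = 1)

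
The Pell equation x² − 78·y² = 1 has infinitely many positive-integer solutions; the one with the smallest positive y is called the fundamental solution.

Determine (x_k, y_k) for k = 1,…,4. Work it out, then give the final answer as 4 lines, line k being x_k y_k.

√78 = [8; 1,4,1,16, …], period ℓ=4 (even) → k=3
i=0: a=8 ⇒ p=8, q=1
i=1: a=1 ⇒ p=9, q=1
i=2: a=4 ⇒ p=44, q=5
i=3: a=1 ⇒ p=53, q=6
fundamental: x₁=53, y₁=6  (since 2809 − 78·36 = 1)
k=2:  x_2 = 53·53+78·6·6 = 5617,  y_2 = 53·6+6·53 = 636
k=3:  x_3 = 53·5617+78·6·636 = 595349,  y_3 = 53·636+6·5617 = 67410
k=4:  x_4 = 53·595349+78·6·67410 = 63101377,  y_4 = 53·67410+6·595349 = 7144824

53 6
5617 636
595349 67410
63101377 7144824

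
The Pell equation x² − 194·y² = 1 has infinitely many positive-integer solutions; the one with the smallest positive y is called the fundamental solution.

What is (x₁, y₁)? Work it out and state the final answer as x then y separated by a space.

195 14

√194 → a₀=13, period (1,12,1,26); ℓ=4 even so k=3
a_0=13:  p_0=13·1+0=13,  q_0=13·0+1=1
…
a_2=12:  p_2=12·14+13=181,  q_2=12·1+1=13
a_3=1:  p_3=1·181+14=195,  q_3=1·13+1=14
(x₁, y₁) = (195, 14);  195² − 194·14² = 1 ✓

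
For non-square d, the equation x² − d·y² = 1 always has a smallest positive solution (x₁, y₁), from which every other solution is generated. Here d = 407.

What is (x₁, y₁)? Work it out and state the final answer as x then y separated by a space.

2663 132

√407 = [20; 5,1,2,1,5,40, …], period ℓ=6 (even) → k=5
k=0  a_k=20  p_k/q_k = 20/1
…
k=3  a_k=2  p_k/q_k = 343/17
k=4  a_k=1  p_k/q_k = 464/23
k=5  a_k=5  p_k/q_k = 2663/132
→ (2663, 132).  Check: 2663²=7091569, 407·132²=7091568, difference 1.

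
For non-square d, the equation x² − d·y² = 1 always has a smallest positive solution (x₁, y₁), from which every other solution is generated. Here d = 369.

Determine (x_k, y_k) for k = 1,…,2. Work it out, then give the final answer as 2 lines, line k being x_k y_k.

d=369: √d = [19; 4,1,3,2,7,4,7,2,3,1,4,38] (ℓ=12, even), read p_11/q_11
i=0: a=19 ⇒ p=19, q=1
…
i=2: a=1 ⇒ p=96, q=5
i=3: a=3 ⇒ p=365, q=19
…
i=9: a=3 ⇒ p=1364557, q=71036
i=10: a=1 ⇒ p=1758061, q=91521
i=11: a=4 ⇒ p=8396801, q=437120
fundamental: x₁=8396801, y₁=437120  (since 70506267033601 − 369·191073894400 = 1)
k=2:  x_2 = 8396801·8396801+369·437120·437120 = 141012534067201,  y_2 = 8396801·437120+437120·8396801 = 7340819306240

8396801 437120
141012534067201 7340819306240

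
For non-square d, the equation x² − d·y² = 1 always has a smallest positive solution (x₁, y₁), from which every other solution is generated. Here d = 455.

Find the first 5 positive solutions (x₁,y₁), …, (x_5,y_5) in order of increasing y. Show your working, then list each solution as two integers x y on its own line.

d=455: √d = [21; 3,42] (ℓ=2, even), read p_1/q_1
a_0=21:  p_0=21·1+0=21,  q_0=21·0+1=1
a_1=3:  p_1=3·21+1=64,  q_1=3·1+0=3
fundamental: x₁=64, y₁=3  (since 4096 − 455·9 = 1)
k=2:  x_2 = 64·64+455·3·3 = 8191,  y_2 = 64·3+3·64 = 384
k=3:  x_3 = 64·8191+455·3·384 = 1048384,  y_3 = 64·384+3·8191 = 49149
k=4:  x_4 = 64·1048384+455·3·49149 = 134184961,  y_4 = 64·49149+3·1048384 = 6290688
k=5:  x_5 = 64·134184961+455·3·6290688 = 17174626624,  y_5 = 64·6290688+3·134184961 = 805158915

64 3
8191 384
1048384 49149
134184961 6290688
17174626624 805158915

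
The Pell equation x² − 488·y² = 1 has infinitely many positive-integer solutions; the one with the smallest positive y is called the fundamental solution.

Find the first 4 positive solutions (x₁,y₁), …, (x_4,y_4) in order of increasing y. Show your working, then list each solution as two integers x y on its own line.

243 11
118097 5346
57394899 2598145
27893802817 1262693124

√488 = [22; 11,44, …], period ℓ=2 (even) → k=1
k=0  a_k=22  p_k/q_k = 22/1
k=1  a_k=11  p_k/q_k = 243/11
fundamental: x₁=243, y₁=11  (since 59049 − 488·121 = 1)
(243+11√488)^2 = 118097 + 5346√488
(243+11√488)^3 = 57394899 + 2598145√488
(243+11√488)^4 = 27893802817 + 1262693124√488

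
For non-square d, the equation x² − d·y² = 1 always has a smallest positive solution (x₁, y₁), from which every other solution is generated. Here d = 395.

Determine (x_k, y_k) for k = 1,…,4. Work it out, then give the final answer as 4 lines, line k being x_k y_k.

√395 → a₀=19, period (1,6,1,38); ℓ=4 even so k=3
k=0  a_k=19  p_k/q_k = 19/1
…
k=2  a_k=6  p_k/q_k = 139/7
k=3  a_k=1  p_k/q_k = 159/8
→ (159, 8).  Check: 159²=25281, 395·8²=25280, difference 1.
n=2: (159,8)∘(159,8) = (159·159+395·8·8, 159·8+8·159) = (50561,2544)
n=3: (50561,2544)∘(159,8) = (159·50561+395·8·2544, 159·2544+8·50561) = (16078239,808984)
n=4: (16078239,808984)∘(159,8) = (159·16078239+395·8·808984, 159·808984+8·16078239) = (5112829441,257254368)

159 8
50561 2544
16078239 808984
5112829441 257254368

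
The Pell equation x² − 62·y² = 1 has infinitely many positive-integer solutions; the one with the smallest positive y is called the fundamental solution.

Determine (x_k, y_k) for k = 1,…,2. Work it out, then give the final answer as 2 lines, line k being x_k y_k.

63 8
7937 1008

[7; 1,6,1,14] for √62; ℓ=4 ⇒ convergent index 3
step 0: (7, 1)  from 7·(1,0) + (0,1)
…
step 2: (55, 7)  from 6·(8,1) + (7,1)
step 3: (63, 8)  from 1·(55,7) + (8,1)
(x₁, y₁) = (63, 8);  63² − 62·8² = 1 ✓
n=2: (63,8)∘(63,8) = (63·63+62·8·8, 63·8+8·63) = (7937,1008)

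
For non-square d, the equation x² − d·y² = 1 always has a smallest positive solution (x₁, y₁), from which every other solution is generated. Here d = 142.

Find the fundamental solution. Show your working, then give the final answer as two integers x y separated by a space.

143 12

√142 → a₀=11, period (1,10,1,22); ℓ=4 even so k=3
a_0=11:  p_0=11·1+0=11,  q_0=11·0+1=1
…
a_2=10:  p_2=10·12+11=131,  q_2=10·1+1=11
a_3=1:  p_3=1·131+12=143,  q_3=1·11+1=12
(x₁, y₁) = (143, 12);  143² − 142·12² = 1 ✓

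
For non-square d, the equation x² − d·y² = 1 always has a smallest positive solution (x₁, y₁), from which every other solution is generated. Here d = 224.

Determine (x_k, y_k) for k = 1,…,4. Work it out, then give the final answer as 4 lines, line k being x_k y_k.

15 1
449 30
13455 899
403201 26940

√224 → a₀=14, period (1,28); ℓ=2 even so k=1
k=0  a_k=14  p_k/q_k = 14/1
k=1  a_k=1  p_k/q_k = 15/1
→ (15, 1).  Check: 15²=225, 224·1²=224, difference 1.
(15+1√224)^2 = 449 + 30√224
(15+1√224)^3 = 13455 + 899√224
(15+1√224)^4 = 403201 + 26940√224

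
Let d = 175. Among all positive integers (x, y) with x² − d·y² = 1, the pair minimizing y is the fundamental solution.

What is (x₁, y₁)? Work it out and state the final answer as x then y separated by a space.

√175 → a₀=13, period (4,2,1,2,4,26); ℓ=6 even so k=5
a_0=13:  p_0=13·1+0=13,  q_0=13·0+1=1
…
a_4=2:  p_4=2·172+119=463,  q_4=2·13+9=35
a_5=4:  p_5=4·463+172=2024,  q_5=4·35+13=153
→ (2024, 153).  Check: 2024²=4096576, 175·153²=4096575, difference 1.

2024 153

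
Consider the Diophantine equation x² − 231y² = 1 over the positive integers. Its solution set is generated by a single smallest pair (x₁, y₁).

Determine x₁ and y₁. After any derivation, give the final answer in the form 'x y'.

[15; 5,30] for √231; ℓ=2 ⇒ convergent index 1
i=0: a=15 ⇒ p=15, q=1
i=1: a=5 ⇒ p=76, q=5
(x₁, y₁) = (76, 5);  76² − 231·5² = 1 ✓

76 5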